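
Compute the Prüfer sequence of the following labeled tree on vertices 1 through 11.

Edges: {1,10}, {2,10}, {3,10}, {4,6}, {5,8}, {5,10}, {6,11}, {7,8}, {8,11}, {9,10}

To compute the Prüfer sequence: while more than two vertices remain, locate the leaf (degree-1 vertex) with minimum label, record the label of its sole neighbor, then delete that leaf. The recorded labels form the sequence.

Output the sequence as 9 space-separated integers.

Step 1: leaves = {1,2,3,4,7,9}. Remove smallest leaf 1, emit neighbor 10.
Step 2: leaves = {2,3,4,7,9}. Remove smallest leaf 2, emit neighbor 10.
Step 3: leaves = {3,4,7,9}. Remove smallest leaf 3, emit neighbor 10.
Step 4: leaves = {4,7,9}. Remove smallest leaf 4, emit neighbor 6.
Step 5: leaves = {6,7,9}. Remove smallest leaf 6, emit neighbor 11.
Step 6: leaves = {7,9,11}. Remove smallest leaf 7, emit neighbor 8.
Step 7: leaves = {9,11}. Remove smallest leaf 9, emit neighbor 10.
Step 8: leaves = {10,11}. Remove smallest leaf 10, emit neighbor 5.
Step 9: leaves = {5,11}. Remove smallest leaf 5, emit neighbor 8.
Done: 2 vertices remain (8, 11). Sequence = [10 10 10 6 11 8 10 5 8]

Answer: 10 10 10 6 11 8 10 5 8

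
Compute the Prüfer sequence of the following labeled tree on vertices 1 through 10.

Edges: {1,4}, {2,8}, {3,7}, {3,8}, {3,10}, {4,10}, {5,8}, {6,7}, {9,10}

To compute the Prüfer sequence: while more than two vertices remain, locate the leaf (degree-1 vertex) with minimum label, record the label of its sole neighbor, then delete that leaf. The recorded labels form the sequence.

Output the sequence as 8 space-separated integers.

Step 1: leaves = {1,2,5,6,9}. Remove smallest leaf 1, emit neighbor 4.
Step 2: leaves = {2,4,5,6,9}. Remove smallest leaf 2, emit neighbor 8.
Step 3: leaves = {4,5,6,9}. Remove smallest leaf 4, emit neighbor 10.
Step 4: leaves = {5,6,9}. Remove smallest leaf 5, emit neighbor 8.
Step 5: leaves = {6,8,9}. Remove smallest leaf 6, emit neighbor 7.
Step 6: leaves = {7,8,9}. Remove smallest leaf 7, emit neighbor 3.
Step 7: leaves = {8,9}. Remove smallest leaf 8, emit neighbor 3.
Step 8: leaves = {3,9}. Remove smallest leaf 3, emit neighbor 10.
Done: 2 vertices remain (9, 10). Sequence = [4 8 10 8 7 3 3 10]

Answer: 4 8 10 8 7 3 3 10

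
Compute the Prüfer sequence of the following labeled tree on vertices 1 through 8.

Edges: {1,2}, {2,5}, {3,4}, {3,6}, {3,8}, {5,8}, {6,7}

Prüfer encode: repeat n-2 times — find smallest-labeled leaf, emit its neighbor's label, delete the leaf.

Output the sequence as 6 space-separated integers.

Answer: 2 5 3 8 6 3

Derivation:
Step 1: leaves = {1,4,7}. Remove smallest leaf 1, emit neighbor 2.
Step 2: leaves = {2,4,7}. Remove smallest leaf 2, emit neighbor 5.
Step 3: leaves = {4,5,7}. Remove smallest leaf 4, emit neighbor 3.
Step 4: leaves = {5,7}. Remove smallest leaf 5, emit neighbor 8.
Step 5: leaves = {7,8}. Remove smallest leaf 7, emit neighbor 6.
Step 6: leaves = {6,8}. Remove smallest leaf 6, emit neighbor 3.
Done: 2 vertices remain (3, 8). Sequence = [2 5 3 8 6 3]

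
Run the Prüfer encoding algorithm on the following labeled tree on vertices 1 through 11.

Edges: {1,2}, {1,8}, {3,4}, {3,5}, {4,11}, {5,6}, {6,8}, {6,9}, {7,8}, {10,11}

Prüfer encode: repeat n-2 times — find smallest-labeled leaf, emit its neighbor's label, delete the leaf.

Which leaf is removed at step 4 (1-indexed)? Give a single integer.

Step 1: current leaves = {2,7,9,10}. Remove leaf 2 (neighbor: 1).
Step 2: current leaves = {1,7,9,10}. Remove leaf 1 (neighbor: 8).
Step 3: current leaves = {7,9,10}. Remove leaf 7 (neighbor: 8).
Step 4: current leaves = {8,9,10}. Remove leaf 8 (neighbor: 6).

Answer: 8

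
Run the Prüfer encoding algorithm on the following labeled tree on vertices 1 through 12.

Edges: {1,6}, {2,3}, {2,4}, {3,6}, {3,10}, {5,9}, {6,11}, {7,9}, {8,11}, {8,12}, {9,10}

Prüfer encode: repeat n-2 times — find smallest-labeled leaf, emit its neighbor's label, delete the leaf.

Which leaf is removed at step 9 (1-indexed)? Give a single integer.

Step 1: current leaves = {1,4,5,7,12}. Remove leaf 1 (neighbor: 6).
Step 2: current leaves = {4,5,7,12}. Remove leaf 4 (neighbor: 2).
Step 3: current leaves = {2,5,7,12}. Remove leaf 2 (neighbor: 3).
Step 4: current leaves = {5,7,12}. Remove leaf 5 (neighbor: 9).
Step 5: current leaves = {7,12}. Remove leaf 7 (neighbor: 9).
Step 6: current leaves = {9,12}. Remove leaf 9 (neighbor: 10).
Step 7: current leaves = {10,12}. Remove leaf 10 (neighbor: 3).
Step 8: current leaves = {3,12}. Remove leaf 3 (neighbor: 6).
Step 9: current leaves = {6,12}. Remove leaf 6 (neighbor: 11).

Answer: 6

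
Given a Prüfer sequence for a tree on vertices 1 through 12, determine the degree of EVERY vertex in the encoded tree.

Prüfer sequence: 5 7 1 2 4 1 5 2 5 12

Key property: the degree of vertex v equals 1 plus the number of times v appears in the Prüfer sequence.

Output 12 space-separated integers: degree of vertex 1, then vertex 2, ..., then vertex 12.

p_1 = 5: count[5] becomes 1
p_2 = 7: count[7] becomes 1
p_3 = 1: count[1] becomes 1
p_4 = 2: count[2] becomes 1
p_5 = 4: count[4] becomes 1
p_6 = 1: count[1] becomes 2
p_7 = 5: count[5] becomes 2
p_8 = 2: count[2] becomes 2
p_9 = 5: count[5] becomes 3
p_10 = 12: count[12] becomes 1
Degrees (1 + count): deg[1]=1+2=3, deg[2]=1+2=3, deg[3]=1+0=1, deg[4]=1+1=2, deg[5]=1+3=4, deg[6]=1+0=1, deg[7]=1+1=2, deg[8]=1+0=1, deg[9]=1+0=1, deg[10]=1+0=1, deg[11]=1+0=1, deg[12]=1+1=2

Answer: 3 3 1 2 4 1 2 1 1 1 1 2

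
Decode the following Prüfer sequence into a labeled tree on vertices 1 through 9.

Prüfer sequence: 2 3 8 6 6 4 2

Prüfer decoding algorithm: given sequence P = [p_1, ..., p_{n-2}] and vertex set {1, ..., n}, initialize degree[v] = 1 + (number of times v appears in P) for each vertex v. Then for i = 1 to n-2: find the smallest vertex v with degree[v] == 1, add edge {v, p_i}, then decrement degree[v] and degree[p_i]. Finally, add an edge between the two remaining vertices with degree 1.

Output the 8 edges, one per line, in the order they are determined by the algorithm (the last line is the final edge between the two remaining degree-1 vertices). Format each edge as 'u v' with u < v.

Initial degrees: {1:1, 2:3, 3:2, 4:2, 5:1, 6:3, 7:1, 8:2, 9:1}
Step 1: smallest deg-1 vertex = 1, p_1 = 2. Add edge {1,2}. Now deg[1]=0, deg[2]=2.
Step 2: smallest deg-1 vertex = 5, p_2 = 3. Add edge {3,5}. Now deg[5]=0, deg[3]=1.
Step 3: smallest deg-1 vertex = 3, p_3 = 8. Add edge {3,8}. Now deg[3]=0, deg[8]=1.
Step 4: smallest deg-1 vertex = 7, p_4 = 6. Add edge {6,7}. Now deg[7]=0, deg[6]=2.
Step 5: smallest deg-1 vertex = 8, p_5 = 6. Add edge {6,8}. Now deg[8]=0, deg[6]=1.
Step 6: smallest deg-1 vertex = 6, p_6 = 4. Add edge {4,6}. Now deg[6]=0, deg[4]=1.
Step 7: smallest deg-1 vertex = 4, p_7 = 2. Add edge {2,4}. Now deg[4]=0, deg[2]=1.
Final: two remaining deg-1 vertices are 2, 9. Add edge {2,9}.

Answer: 1 2
3 5
3 8
6 7
6 8
4 6
2 4
2 9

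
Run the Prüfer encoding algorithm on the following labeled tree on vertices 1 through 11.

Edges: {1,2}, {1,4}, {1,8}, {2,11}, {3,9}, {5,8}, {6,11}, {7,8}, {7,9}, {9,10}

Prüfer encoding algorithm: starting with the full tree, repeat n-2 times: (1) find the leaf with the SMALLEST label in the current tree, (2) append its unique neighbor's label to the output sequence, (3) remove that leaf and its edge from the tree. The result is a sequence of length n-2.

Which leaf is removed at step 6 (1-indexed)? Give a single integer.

Answer: 9

Derivation:
Step 1: current leaves = {3,4,5,6,10}. Remove leaf 3 (neighbor: 9).
Step 2: current leaves = {4,5,6,10}. Remove leaf 4 (neighbor: 1).
Step 3: current leaves = {5,6,10}. Remove leaf 5 (neighbor: 8).
Step 4: current leaves = {6,10}. Remove leaf 6 (neighbor: 11).
Step 5: current leaves = {10,11}. Remove leaf 10 (neighbor: 9).
Step 6: current leaves = {9,11}. Remove leaf 9 (neighbor: 7).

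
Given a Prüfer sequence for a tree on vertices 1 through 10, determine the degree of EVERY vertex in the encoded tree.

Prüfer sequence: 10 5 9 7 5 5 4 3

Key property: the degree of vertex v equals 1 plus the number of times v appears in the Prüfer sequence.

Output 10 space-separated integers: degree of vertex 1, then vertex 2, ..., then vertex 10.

Answer: 1 1 2 2 4 1 2 1 2 2

Derivation:
p_1 = 10: count[10] becomes 1
p_2 = 5: count[5] becomes 1
p_3 = 9: count[9] becomes 1
p_4 = 7: count[7] becomes 1
p_5 = 5: count[5] becomes 2
p_6 = 5: count[5] becomes 3
p_7 = 4: count[4] becomes 1
p_8 = 3: count[3] becomes 1
Degrees (1 + count): deg[1]=1+0=1, deg[2]=1+0=1, deg[3]=1+1=2, deg[4]=1+1=2, deg[5]=1+3=4, deg[6]=1+0=1, deg[7]=1+1=2, deg[8]=1+0=1, deg[9]=1+1=2, deg[10]=1+1=2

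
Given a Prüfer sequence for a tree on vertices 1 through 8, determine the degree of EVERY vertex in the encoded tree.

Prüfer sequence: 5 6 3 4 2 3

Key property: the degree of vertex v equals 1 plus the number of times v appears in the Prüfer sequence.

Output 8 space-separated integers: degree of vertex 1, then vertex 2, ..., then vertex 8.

Answer: 1 2 3 2 2 2 1 1

Derivation:
p_1 = 5: count[5] becomes 1
p_2 = 6: count[6] becomes 1
p_3 = 3: count[3] becomes 1
p_4 = 4: count[4] becomes 1
p_5 = 2: count[2] becomes 1
p_6 = 3: count[3] becomes 2
Degrees (1 + count): deg[1]=1+0=1, deg[2]=1+1=2, deg[3]=1+2=3, deg[4]=1+1=2, deg[5]=1+1=2, deg[6]=1+1=2, deg[7]=1+0=1, deg[8]=1+0=1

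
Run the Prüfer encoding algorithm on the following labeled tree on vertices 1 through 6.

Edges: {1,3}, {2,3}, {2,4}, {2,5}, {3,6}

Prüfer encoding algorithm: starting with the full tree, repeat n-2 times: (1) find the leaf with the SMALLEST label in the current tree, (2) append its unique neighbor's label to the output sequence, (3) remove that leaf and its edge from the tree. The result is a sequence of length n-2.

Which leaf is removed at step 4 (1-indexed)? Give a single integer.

Step 1: current leaves = {1,4,5,6}. Remove leaf 1 (neighbor: 3).
Step 2: current leaves = {4,5,6}. Remove leaf 4 (neighbor: 2).
Step 3: current leaves = {5,6}. Remove leaf 5 (neighbor: 2).
Step 4: current leaves = {2,6}. Remove leaf 2 (neighbor: 3).

Answer: 2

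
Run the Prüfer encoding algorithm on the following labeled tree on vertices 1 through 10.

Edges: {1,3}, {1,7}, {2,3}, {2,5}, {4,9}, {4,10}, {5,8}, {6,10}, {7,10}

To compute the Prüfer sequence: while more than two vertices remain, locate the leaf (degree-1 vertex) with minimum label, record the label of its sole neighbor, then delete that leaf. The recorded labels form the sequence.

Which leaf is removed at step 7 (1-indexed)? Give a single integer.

Step 1: current leaves = {6,8,9}. Remove leaf 6 (neighbor: 10).
Step 2: current leaves = {8,9}. Remove leaf 8 (neighbor: 5).
Step 3: current leaves = {5,9}. Remove leaf 5 (neighbor: 2).
Step 4: current leaves = {2,9}. Remove leaf 2 (neighbor: 3).
Step 5: current leaves = {3,9}. Remove leaf 3 (neighbor: 1).
Step 6: current leaves = {1,9}. Remove leaf 1 (neighbor: 7).
Step 7: current leaves = {7,9}. Remove leaf 7 (neighbor: 10).

Answer: 7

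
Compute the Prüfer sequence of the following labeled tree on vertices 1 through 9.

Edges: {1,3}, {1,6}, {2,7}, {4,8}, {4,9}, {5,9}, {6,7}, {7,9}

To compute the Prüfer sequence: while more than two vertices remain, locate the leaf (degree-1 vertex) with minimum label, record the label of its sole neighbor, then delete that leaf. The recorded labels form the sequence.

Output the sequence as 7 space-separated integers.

Step 1: leaves = {2,3,5,8}. Remove smallest leaf 2, emit neighbor 7.
Step 2: leaves = {3,5,8}. Remove smallest leaf 3, emit neighbor 1.
Step 3: leaves = {1,5,8}. Remove smallest leaf 1, emit neighbor 6.
Step 4: leaves = {5,6,8}. Remove smallest leaf 5, emit neighbor 9.
Step 5: leaves = {6,8}. Remove smallest leaf 6, emit neighbor 7.
Step 6: leaves = {7,8}. Remove smallest leaf 7, emit neighbor 9.
Step 7: leaves = {8,9}. Remove smallest leaf 8, emit neighbor 4.
Done: 2 vertices remain (4, 9). Sequence = [7 1 6 9 7 9 4]

Answer: 7 1 6 9 7 9 4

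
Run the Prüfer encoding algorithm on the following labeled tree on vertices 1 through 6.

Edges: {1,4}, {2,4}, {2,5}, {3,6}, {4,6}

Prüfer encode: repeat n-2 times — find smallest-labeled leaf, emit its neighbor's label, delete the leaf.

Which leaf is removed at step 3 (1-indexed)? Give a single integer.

Answer: 5

Derivation:
Step 1: current leaves = {1,3,5}. Remove leaf 1 (neighbor: 4).
Step 2: current leaves = {3,5}. Remove leaf 3 (neighbor: 6).
Step 3: current leaves = {5,6}. Remove leaf 5 (neighbor: 2).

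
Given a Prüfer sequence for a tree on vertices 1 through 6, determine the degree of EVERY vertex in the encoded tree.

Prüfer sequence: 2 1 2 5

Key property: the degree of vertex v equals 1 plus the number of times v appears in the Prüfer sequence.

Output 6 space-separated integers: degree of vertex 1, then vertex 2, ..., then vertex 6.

Answer: 2 3 1 1 2 1

Derivation:
p_1 = 2: count[2] becomes 1
p_2 = 1: count[1] becomes 1
p_3 = 2: count[2] becomes 2
p_4 = 5: count[5] becomes 1
Degrees (1 + count): deg[1]=1+1=2, deg[2]=1+2=3, deg[3]=1+0=1, deg[4]=1+0=1, deg[5]=1+1=2, deg[6]=1+0=1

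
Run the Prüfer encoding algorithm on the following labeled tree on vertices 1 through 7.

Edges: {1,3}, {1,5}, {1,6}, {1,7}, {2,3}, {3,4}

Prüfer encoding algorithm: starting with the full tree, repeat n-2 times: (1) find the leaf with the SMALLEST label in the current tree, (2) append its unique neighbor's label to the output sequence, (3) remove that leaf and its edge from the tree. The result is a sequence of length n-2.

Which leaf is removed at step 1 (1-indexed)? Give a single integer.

Step 1: current leaves = {2,4,5,6,7}. Remove leaf 2 (neighbor: 3).

Answer: 2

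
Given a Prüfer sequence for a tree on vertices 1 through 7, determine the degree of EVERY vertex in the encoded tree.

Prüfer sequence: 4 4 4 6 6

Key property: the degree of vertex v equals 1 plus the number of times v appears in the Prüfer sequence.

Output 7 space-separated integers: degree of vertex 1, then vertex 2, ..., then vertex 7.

Answer: 1 1 1 4 1 3 1

Derivation:
p_1 = 4: count[4] becomes 1
p_2 = 4: count[4] becomes 2
p_3 = 4: count[4] becomes 3
p_4 = 6: count[6] becomes 1
p_5 = 6: count[6] becomes 2
Degrees (1 + count): deg[1]=1+0=1, deg[2]=1+0=1, deg[3]=1+0=1, deg[4]=1+3=4, deg[5]=1+0=1, deg[6]=1+2=3, deg[7]=1+0=1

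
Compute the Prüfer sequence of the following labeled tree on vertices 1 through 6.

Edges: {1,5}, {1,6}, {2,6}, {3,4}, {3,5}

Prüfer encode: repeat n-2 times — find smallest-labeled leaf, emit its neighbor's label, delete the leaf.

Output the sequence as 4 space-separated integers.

Answer: 6 3 5 1

Derivation:
Step 1: leaves = {2,4}. Remove smallest leaf 2, emit neighbor 6.
Step 2: leaves = {4,6}. Remove smallest leaf 4, emit neighbor 3.
Step 3: leaves = {3,6}. Remove smallest leaf 3, emit neighbor 5.
Step 4: leaves = {5,6}. Remove smallest leaf 5, emit neighbor 1.
Done: 2 vertices remain (1, 6). Sequence = [6 3 5 1]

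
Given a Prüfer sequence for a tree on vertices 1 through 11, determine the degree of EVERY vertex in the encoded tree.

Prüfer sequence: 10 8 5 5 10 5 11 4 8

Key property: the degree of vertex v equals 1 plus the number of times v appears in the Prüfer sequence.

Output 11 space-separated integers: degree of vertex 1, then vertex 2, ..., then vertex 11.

p_1 = 10: count[10] becomes 1
p_2 = 8: count[8] becomes 1
p_3 = 5: count[5] becomes 1
p_4 = 5: count[5] becomes 2
p_5 = 10: count[10] becomes 2
p_6 = 5: count[5] becomes 3
p_7 = 11: count[11] becomes 1
p_8 = 4: count[4] becomes 1
p_9 = 8: count[8] becomes 2
Degrees (1 + count): deg[1]=1+0=1, deg[2]=1+0=1, deg[3]=1+0=1, deg[4]=1+1=2, deg[5]=1+3=4, deg[6]=1+0=1, deg[7]=1+0=1, deg[8]=1+2=3, deg[9]=1+0=1, deg[10]=1+2=3, deg[11]=1+1=2

Answer: 1 1 1 2 4 1 1 3 1 3 2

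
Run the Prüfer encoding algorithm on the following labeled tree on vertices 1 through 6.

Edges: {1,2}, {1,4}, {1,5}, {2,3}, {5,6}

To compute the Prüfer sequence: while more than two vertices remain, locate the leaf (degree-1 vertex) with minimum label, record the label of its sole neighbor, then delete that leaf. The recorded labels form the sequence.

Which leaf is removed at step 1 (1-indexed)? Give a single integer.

Step 1: current leaves = {3,4,6}. Remove leaf 3 (neighbor: 2).

Answer: 3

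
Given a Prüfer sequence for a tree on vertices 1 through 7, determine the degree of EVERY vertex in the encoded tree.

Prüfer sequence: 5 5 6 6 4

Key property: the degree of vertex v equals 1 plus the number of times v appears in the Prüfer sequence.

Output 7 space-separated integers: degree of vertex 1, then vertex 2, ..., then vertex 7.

p_1 = 5: count[5] becomes 1
p_2 = 5: count[5] becomes 2
p_3 = 6: count[6] becomes 1
p_4 = 6: count[6] becomes 2
p_5 = 4: count[4] becomes 1
Degrees (1 + count): deg[1]=1+0=1, deg[2]=1+0=1, deg[3]=1+0=1, deg[4]=1+1=2, deg[5]=1+2=3, deg[6]=1+2=3, deg[7]=1+0=1

Answer: 1 1 1 2 3 3 1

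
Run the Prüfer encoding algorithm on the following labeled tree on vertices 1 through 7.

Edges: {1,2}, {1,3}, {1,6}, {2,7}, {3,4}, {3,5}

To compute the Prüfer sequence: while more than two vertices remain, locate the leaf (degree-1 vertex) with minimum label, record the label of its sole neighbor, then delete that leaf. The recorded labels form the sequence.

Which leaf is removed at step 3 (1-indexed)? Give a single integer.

Step 1: current leaves = {4,5,6,7}. Remove leaf 4 (neighbor: 3).
Step 2: current leaves = {5,6,7}. Remove leaf 5 (neighbor: 3).
Step 3: current leaves = {3,6,7}. Remove leaf 3 (neighbor: 1).

Answer: 3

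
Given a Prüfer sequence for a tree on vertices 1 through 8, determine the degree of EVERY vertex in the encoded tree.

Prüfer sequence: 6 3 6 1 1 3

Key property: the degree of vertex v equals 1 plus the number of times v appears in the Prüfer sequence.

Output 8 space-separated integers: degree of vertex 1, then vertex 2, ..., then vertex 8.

Answer: 3 1 3 1 1 3 1 1

Derivation:
p_1 = 6: count[6] becomes 1
p_2 = 3: count[3] becomes 1
p_3 = 6: count[6] becomes 2
p_4 = 1: count[1] becomes 1
p_5 = 1: count[1] becomes 2
p_6 = 3: count[3] becomes 2
Degrees (1 + count): deg[1]=1+2=3, deg[2]=1+0=1, deg[3]=1+2=3, deg[4]=1+0=1, deg[5]=1+0=1, deg[6]=1+2=3, deg[7]=1+0=1, deg[8]=1+0=1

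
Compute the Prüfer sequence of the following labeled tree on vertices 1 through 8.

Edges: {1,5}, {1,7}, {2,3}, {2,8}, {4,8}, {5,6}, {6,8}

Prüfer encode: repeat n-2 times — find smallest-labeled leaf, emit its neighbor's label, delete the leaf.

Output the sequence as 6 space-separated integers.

Answer: 2 8 8 1 5 6

Derivation:
Step 1: leaves = {3,4,7}. Remove smallest leaf 3, emit neighbor 2.
Step 2: leaves = {2,4,7}. Remove smallest leaf 2, emit neighbor 8.
Step 3: leaves = {4,7}. Remove smallest leaf 4, emit neighbor 8.
Step 4: leaves = {7,8}. Remove smallest leaf 7, emit neighbor 1.
Step 5: leaves = {1,8}. Remove smallest leaf 1, emit neighbor 5.
Step 6: leaves = {5,8}. Remove smallest leaf 5, emit neighbor 6.
Done: 2 vertices remain (6, 8). Sequence = [2 8 8 1 5 6]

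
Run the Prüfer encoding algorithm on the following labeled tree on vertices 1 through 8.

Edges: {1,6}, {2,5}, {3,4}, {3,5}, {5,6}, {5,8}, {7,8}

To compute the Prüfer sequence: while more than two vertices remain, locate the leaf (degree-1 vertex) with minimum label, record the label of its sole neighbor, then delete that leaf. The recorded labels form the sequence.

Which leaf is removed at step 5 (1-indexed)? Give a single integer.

Answer: 6

Derivation:
Step 1: current leaves = {1,2,4,7}. Remove leaf 1 (neighbor: 6).
Step 2: current leaves = {2,4,6,7}. Remove leaf 2 (neighbor: 5).
Step 3: current leaves = {4,6,7}. Remove leaf 4 (neighbor: 3).
Step 4: current leaves = {3,6,7}. Remove leaf 3 (neighbor: 5).
Step 5: current leaves = {6,7}. Remove leaf 6 (neighbor: 5).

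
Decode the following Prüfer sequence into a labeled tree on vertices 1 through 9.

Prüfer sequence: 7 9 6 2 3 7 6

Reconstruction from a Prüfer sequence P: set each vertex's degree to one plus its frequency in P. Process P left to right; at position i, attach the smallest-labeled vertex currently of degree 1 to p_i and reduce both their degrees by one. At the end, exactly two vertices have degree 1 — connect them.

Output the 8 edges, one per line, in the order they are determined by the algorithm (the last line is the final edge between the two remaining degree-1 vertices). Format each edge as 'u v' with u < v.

Answer: 1 7
4 9
5 6
2 8
2 3
3 7
6 7
6 9

Derivation:
Initial degrees: {1:1, 2:2, 3:2, 4:1, 5:1, 6:3, 7:3, 8:1, 9:2}
Step 1: smallest deg-1 vertex = 1, p_1 = 7. Add edge {1,7}. Now deg[1]=0, deg[7]=2.
Step 2: smallest deg-1 vertex = 4, p_2 = 9. Add edge {4,9}. Now deg[4]=0, deg[9]=1.
Step 3: smallest deg-1 vertex = 5, p_3 = 6. Add edge {5,6}. Now deg[5]=0, deg[6]=2.
Step 4: smallest deg-1 vertex = 8, p_4 = 2. Add edge {2,8}. Now deg[8]=0, deg[2]=1.
Step 5: smallest deg-1 vertex = 2, p_5 = 3. Add edge {2,3}. Now deg[2]=0, deg[3]=1.
Step 6: smallest deg-1 vertex = 3, p_6 = 7. Add edge {3,7}. Now deg[3]=0, deg[7]=1.
Step 7: smallest deg-1 vertex = 7, p_7 = 6. Add edge {6,7}. Now deg[7]=0, deg[6]=1.
Final: two remaining deg-1 vertices are 6, 9. Add edge {6,9}.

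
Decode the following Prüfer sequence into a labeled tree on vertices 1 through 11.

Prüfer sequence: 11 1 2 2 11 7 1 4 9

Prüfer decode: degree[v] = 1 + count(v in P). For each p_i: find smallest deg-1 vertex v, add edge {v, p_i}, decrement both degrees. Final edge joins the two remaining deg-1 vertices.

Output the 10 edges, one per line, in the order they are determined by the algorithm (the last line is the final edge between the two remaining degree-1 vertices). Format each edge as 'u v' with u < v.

Answer: 3 11
1 5
2 6
2 8
2 11
7 10
1 7
1 4
4 9
9 11

Derivation:
Initial degrees: {1:3, 2:3, 3:1, 4:2, 5:1, 6:1, 7:2, 8:1, 9:2, 10:1, 11:3}
Step 1: smallest deg-1 vertex = 3, p_1 = 11. Add edge {3,11}. Now deg[3]=0, deg[11]=2.
Step 2: smallest deg-1 vertex = 5, p_2 = 1. Add edge {1,5}. Now deg[5]=0, deg[1]=2.
Step 3: smallest deg-1 vertex = 6, p_3 = 2. Add edge {2,6}. Now deg[6]=0, deg[2]=2.
Step 4: smallest deg-1 vertex = 8, p_4 = 2. Add edge {2,8}. Now deg[8]=0, deg[2]=1.
Step 5: smallest deg-1 vertex = 2, p_5 = 11. Add edge {2,11}. Now deg[2]=0, deg[11]=1.
Step 6: smallest deg-1 vertex = 10, p_6 = 7. Add edge {7,10}. Now deg[10]=0, deg[7]=1.
Step 7: smallest deg-1 vertex = 7, p_7 = 1. Add edge {1,7}. Now deg[7]=0, deg[1]=1.
Step 8: smallest deg-1 vertex = 1, p_8 = 4. Add edge {1,4}. Now deg[1]=0, deg[4]=1.
Step 9: smallest deg-1 vertex = 4, p_9 = 9. Add edge {4,9}. Now deg[4]=0, deg[9]=1.
Final: two remaining deg-1 vertices are 9, 11. Add edge {9,11}.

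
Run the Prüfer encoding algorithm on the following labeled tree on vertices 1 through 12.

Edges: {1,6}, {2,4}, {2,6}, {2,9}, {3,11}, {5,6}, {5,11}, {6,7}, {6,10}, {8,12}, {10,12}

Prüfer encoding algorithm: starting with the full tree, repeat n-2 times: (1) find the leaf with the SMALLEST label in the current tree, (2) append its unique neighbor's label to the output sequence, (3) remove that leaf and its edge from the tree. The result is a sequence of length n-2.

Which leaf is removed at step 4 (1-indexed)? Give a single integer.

Answer: 7

Derivation:
Step 1: current leaves = {1,3,4,7,8,9}. Remove leaf 1 (neighbor: 6).
Step 2: current leaves = {3,4,7,8,9}. Remove leaf 3 (neighbor: 11).
Step 3: current leaves = {4,7,8,9,11}. Remove leaf 4 (neighbor: 2).
Step 4: current leaves = {7,8,9,11}. Remove leaf 7 (neighbor: 6).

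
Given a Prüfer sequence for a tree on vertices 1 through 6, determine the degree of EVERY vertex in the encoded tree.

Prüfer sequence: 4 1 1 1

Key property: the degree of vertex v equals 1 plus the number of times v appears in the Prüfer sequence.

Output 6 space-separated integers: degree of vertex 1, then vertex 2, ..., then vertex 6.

Answer: 4 1 1 2 1 1

Derivation:
p_1 = 4: count[4] becomes 1
p_2 = 1: count[1] becomes 1
p_3 = 1: count[1] becomes 2
p_4 = 1: count[1] becomes 3
Degrees (1 + count): deg[1]=1+3=4, deg[2]=1+0=1, deg[3]=1+0=1, deg[4]=1+1=2, deg[5]=1+0=1, deg[6]=1+0=1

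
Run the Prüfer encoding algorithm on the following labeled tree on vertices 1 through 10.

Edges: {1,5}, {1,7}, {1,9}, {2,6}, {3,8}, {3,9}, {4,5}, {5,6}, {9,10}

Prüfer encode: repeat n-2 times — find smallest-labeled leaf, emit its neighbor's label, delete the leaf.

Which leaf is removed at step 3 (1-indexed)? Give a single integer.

Step 1: current leaves = {2,4,7,8,10}. Remove leaf 2 (neighbor: 6).
Step 2: current leaves = {4,6,7,8,10}. Remove leaf 4 (neighbor: 5).
Step 3: current leaves = {6,7,8,10}. Remove leaf 6 (neighbor: 5).

Answer: 6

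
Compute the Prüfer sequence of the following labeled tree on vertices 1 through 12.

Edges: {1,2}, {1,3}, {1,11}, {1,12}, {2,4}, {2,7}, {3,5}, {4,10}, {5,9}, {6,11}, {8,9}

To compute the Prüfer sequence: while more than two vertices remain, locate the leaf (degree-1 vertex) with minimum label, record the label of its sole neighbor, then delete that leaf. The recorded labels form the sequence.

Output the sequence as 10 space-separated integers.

Answer: 11 2 9 5 3 1 4 2 1 1

Derivation:
Step 1: leaves = {6,7,8,10,12}. Remove smallest leaf 6, emit neighbor 11.
Step 2: leaves = {7,8,10,11,12}. Remove smallest leaf 7, emit neighbor 2.
Step 3: leaves = {8,10,11,12}. Remove smallest leaf 8, emit neighbor 9.
Step 4: leaves = {9,10,11,12}. Remove smallest leaf 9, emit neighbor 5.
Step 5: leaves = {5,10,11,12}. Remove smallest leaf 5, emit neighbor 3.
Step 6: leaves = {3,10,11,12}. Remove smallest leaf 3, emit neighbor 1.
Step 7: leaves = {10,11,12}. Remove smallest leaf 10, emit neighbor 4.
Step 8: leaves = {4,11,12}. Remove smallest leaf 4, emit neighbor 2.
Step 9: leaves = {2,11,12}. Remove smallest leaf 2, emit neighbor 1.
Step 10: leaves = {11,12}. Remove smallest leaf 11, emit neighbor 1.
Done: 2 vertices remain (1, 12). Sequence = [11 2 9 5 3 1 4 2 1 1]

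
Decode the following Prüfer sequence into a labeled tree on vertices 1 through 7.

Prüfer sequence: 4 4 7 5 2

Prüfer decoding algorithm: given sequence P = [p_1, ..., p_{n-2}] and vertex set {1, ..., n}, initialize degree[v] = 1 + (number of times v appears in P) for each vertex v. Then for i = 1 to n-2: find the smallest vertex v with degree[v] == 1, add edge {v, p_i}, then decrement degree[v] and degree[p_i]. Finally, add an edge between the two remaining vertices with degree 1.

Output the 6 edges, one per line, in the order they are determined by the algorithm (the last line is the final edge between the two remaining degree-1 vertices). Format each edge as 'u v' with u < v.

Initial degrees: {1:1, 2:2, 3:1, 4:3, 5:2, 6:1, 7:2}
Step 1: smallest deg-1 vertex = 1, p_1 = 4. Add edge {1,4}. Now deg[1]=0, deg[4]=2.
Step 2: smallest deg-1 vertex = 3, p_2 = 4. Add edge {3,4}. Now deg[3]=0, deg[4]=1.
Step 3: smallest deg-1 vertex = 4, p_3 = 7. Add edge {4,7}. Now deg[4]=0, deg[7]=1.
Step 4: smallest deg-1 vertex = 6, p_4 = 5. Add edge {5,6}. Now deg[6]=0, deg[5]=1.
Step 5: smallest deg-1 vertex = 5, p_5 = 2. Add edge {2,5}. Now deg[5]=0, deg[2]=1.
Final: two remaining deg-1 vertices are 2, 7. Add edge {2,7}.

Answer: 1 4
3 4
4 7
5 6
2 5
2 7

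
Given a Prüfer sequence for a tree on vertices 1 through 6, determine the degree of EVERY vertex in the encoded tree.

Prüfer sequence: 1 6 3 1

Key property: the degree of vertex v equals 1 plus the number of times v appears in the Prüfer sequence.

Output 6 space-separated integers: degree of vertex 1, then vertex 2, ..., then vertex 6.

p_1 = 1: count[1] becomes 1
p_2 = 6: count[6] becomes 1
p_3 = 3: count[3] becomes 1
p_4 = 1: count[1] becomes 2
Degrees (1 + count): deg[1]=1+2=3, deg[2]=1+0=1, deg[3]=1+1=2, deg[4]=1+0=1, deg[5]=1+0=1, deg[6]=1+1=2

Answer: 3 1 2 1 1 2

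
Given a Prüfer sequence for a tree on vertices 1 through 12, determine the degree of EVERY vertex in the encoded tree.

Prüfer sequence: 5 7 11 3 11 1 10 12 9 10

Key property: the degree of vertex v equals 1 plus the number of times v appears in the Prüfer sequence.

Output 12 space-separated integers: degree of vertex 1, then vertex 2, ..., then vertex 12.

Answer: 2 1 2 1 2 1 2 1 2 3 3 2

Derivation:
p_1 = 5: count[5] becomes 1
p_2 = 7: count[7] becomes 1
p_3 = 11: count[11] becomes 1
p_4 = 3: count[3] becomes 1
p_5 = 11: count[11] becomes 2
p_6 = 1: count[1] becomes 1
p_7 = 10: count[10] becomes 1
p_8 = 12: count[12] becomes 1
p_9 = 9: count[9] becomes 1
p_10 = 10: count[10] becomes 2
Degrees (1 + count): deg[1]=1+1=2, deg[2]=1+0=1, deg[3]=1+1=2, deg[4]=1+0=1, deg[5]=1+1=2, deg[6]=1+0=1, deg[7]=1+1=2, deg[8]=1+0=1, deg[9]=1+1=2, deg[10]=1+2=3, deg[11]=1+2=3, deg[12]=1+1=2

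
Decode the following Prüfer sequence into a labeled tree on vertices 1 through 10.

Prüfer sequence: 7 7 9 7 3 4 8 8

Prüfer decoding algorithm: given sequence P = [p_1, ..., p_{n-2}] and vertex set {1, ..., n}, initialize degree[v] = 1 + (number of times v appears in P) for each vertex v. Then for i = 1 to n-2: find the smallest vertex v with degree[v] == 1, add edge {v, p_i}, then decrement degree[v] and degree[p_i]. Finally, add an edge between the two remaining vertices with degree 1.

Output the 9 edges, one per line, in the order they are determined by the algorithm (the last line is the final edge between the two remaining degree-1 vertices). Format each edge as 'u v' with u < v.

Initial degrees: {1:1, 2:1, 3:2, 4:2, 5:1, 6:1, 7:4, 8:3, 9:2, 10:1}
Step 1: smallest deg-1 vertex = 1, p_1 = 7. Add edge {1,7}. Now deg[1]=0, deg[7]=3.
Step 2: smallest deg-1 vertex = 2, p_2 = 7. Add edge {2,7}. Now deg[2]=0, deg[7]=2.
Step 3: smallest deg-1 vertex = 5, p_3 = 9. Add edge {5,9}. Now deg[5]=0, deg[9]=1.
Step 4: smallest deg-1 vertex = 6, p_4 = 7. Add edge {6,7}. Now deg[6]=0, deg[7]=1.
Step 5: smallest deg-1 vertex = 7, p_5 = 3. Add edge {3,7}. Now deg[7]=0, deg[3]=1.
Step 6: smallest deg-1 vertex = 3, p_6 = 4. Add edge {3,4}. Now deg[3]=0, deg[4]=1.
Step 7: smallest deg-1 vertex = 4, p_7 = 8. Add edge {4,8}. Now deg[4]=0, deg[8]=2.
Step 8: smallest deg-1 vertex = 9, p_8 = 8. Add edge {8,9}. Now deg[9]=0, deg[8]=1.
Final: two remaining deg-1 vertices are 8, 10. Add edge {8,10}.

Answer: 1 7
2 7
5 9
6 7
3 7
3 4
4 8
8 9
8 10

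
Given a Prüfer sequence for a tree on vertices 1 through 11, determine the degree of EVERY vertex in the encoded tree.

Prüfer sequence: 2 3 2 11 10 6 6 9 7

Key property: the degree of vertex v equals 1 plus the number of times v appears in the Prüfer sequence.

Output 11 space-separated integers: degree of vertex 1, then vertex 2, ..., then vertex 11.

p_1 = 2: count[2] becomes 1
p_2 = 3: count[3] becomes 1
p_3 = 2: count[2] becomes 2
p_4 = 11: count[11] becomes 1
p_5 = 10: count[10] becomes 1
p_6 = 6: count[6] becomes 1
p_7 = 6: count[6] becomes 2
p_8 = 9: count[9] becomes 1
p_9 = 7: count[7] becomes 1
Degrees (1 + count): deg[1]=1+0=1, deg[2]=1+2=3, deg[3]=1+1=2, deg[4]=1+0=1, deg[5]=1+0=1, deg[6]=1+2=3, deg[7]=1+1=2, deg[8]=1+0=1, deg[9]=1+1=2, deg[10]=1+1=2, deg[11]=1+1=2

Answer: 1 3 2 1 1 3 2 1 2 2 2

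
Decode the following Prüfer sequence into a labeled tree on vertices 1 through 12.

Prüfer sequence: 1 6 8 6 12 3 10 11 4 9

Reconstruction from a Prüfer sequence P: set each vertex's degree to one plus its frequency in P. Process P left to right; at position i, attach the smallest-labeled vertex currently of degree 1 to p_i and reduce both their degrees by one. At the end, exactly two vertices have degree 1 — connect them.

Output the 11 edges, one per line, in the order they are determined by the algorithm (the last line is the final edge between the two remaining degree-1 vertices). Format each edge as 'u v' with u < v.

Answer: 1 2
1 6
5 8
6 7
6 12
3 8
3 10
10 11
4 11
4 9
9 12

Derivation:
Initial degrees: {1:2, 2:1, 3:2, 4:2, 5:1, 6:3, 7:1, 8:2, 9:2, 10:2, 11:2, 12:2}
Step 1: smallest deg-1 vertex = 2, p_1 = 1. Add edge {1,2}. Now deg[2]=0, deg[1]=1.
Step 2: smallest deg-1 vertex = 1, p_2 = 6. Add edge {1,6}. Now deg[1]=0, deg[6]=2.
Step 3: smallest deg-1 vertex = 5, p_3 = 8. Add edge {5,8}. Now deg[5]=0, deg[8]=1.
Step 4: smallest deg-1 vertex = 7, p_4 = 6. Add edge {6,7}. Now deg[7]=0, deg[6]=1.
Step 5: smallest deg-1 vertex = 6, p_5 = 12. Add edge {6,12}. Now deg[6]=0, deg[12]=1.
Step 6: smallest deg-1 vertex = 8, p_6 = 3. Add edge {3,8}. Now deg[8]=0, deg[3]=1.
Step 7: smallest deg-1 vertex = 3, p_7 = 10. Add edge {3,10}. Now deg[3]=0, deg[10]=1.
Step 8: smallest deg-1 vertex = 10, p_8 = 11. Add edge {10,11}. Now deg[10]=0, deg[11]=1.
Step 9: smallest deg-1 vertex = 11, p_9 = 4. Add edge {4,11}. Now deg[11]=0, deg[4]=1.
Step 10: smallest deg-1 vertex = 4, p_10 = 9. Add edge {4,9}. Now deg[4]=0, deg[9]=1.
Final: two remaining deg-1 vertices are 9, 12. Add edge {9,12}.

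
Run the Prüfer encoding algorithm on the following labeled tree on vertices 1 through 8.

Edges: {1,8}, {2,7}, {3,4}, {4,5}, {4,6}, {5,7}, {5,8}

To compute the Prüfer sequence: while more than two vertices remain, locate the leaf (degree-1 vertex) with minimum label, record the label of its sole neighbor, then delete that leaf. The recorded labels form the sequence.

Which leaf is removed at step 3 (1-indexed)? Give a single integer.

Answer: 3

Derivation:
Step 1: current leaves = {1,2,3,6}. Remove leaf 1 (neighbor: 8).
Step 2: current leaves = {2,3,6,8}. Remove leaf 2 (neighbor: 7).
Step 3: current leaves = {3,6,7,8}. Remove leaf 3 (neighbor: 4).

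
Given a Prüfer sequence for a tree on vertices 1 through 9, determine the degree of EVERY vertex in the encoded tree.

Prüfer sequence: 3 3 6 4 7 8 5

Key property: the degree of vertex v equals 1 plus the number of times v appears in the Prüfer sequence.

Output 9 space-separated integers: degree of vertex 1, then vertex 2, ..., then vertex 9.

Answer: 1 1 3 2 2 2 2 2 1

Derivation:
p_1 = 3: count[3] becomes 1
p_2 = 3: count[3] becomes 2
p_3 = 6: count[6] becomes 1
p_4 = 4: count[4] becomes 1
p_5 = 7: count[7] becomes 1
p_6 = 8: count[8] becomes 1
p_7 = 5: count[5] becomes 1
Degrees (1 + count): deg[1]=1+0=1, deg[2]=1+0=1, deg[3]=1+2=3, deg[4]=1+1=2, deg[5]=1+1=2, deg[6]=1+1=2, deg[7]=1+1=2, deg[8]=1+1=2, deg[9]=1+0=1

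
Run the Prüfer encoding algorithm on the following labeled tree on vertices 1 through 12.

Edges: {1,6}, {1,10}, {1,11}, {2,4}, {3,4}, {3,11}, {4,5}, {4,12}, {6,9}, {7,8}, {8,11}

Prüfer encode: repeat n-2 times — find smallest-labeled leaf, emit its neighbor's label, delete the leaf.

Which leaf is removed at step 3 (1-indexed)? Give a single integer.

Step 1: current leaves = {2,5,7,9,10,12}. Remove leaf 2 (neighbor: 4).
Step 2: current leaves = {5,7,9,10,12}. Remove leaf 5 (neighbor: 4).
Step 3: current leaves = {7,9,10,12}. Remove leaf 7 (neighbor: 8).

Answer: 7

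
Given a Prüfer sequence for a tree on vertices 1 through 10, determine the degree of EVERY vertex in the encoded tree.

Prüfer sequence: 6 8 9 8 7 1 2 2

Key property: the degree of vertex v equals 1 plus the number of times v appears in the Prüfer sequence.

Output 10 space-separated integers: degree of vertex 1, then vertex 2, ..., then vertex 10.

Answer: 2 3 1 1 1 2 2 3 2 1

Derivation:
p_1 = 6: count[6] becomes 1
p_2 = 8: count[8] becomes 1
p_3 = 9: count[9] becomes 1
p_4 = 8: count[8] becomes 2
p_5 = 7: count[7] becomes 1
p_6 = 1: count[1] becomes 1
p_7 = 2: count[2] becomes 1
p_8 = 2: count[2] becomes 2
Degrees (1 + count): deg[1]=1+1=2, deg[2]=1+2=3, deg[3]=1+0=1, deg[4]=1+0=1, deg[5]=1+0=1, deg[6]=1+1=2, deg[7]=1+1=2, deg[8]=1+2=3, deg[9]=1+1=2, deg[10]=1+0=1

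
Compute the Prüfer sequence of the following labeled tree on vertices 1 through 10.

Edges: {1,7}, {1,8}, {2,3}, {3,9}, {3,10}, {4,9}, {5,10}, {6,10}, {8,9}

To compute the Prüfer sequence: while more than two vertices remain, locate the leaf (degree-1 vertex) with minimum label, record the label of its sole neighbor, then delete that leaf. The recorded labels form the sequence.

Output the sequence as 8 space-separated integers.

Step 1: leaves = {2,4,5,6,7}. Remove smallest leaf 2, emit neighbor 3.
Step 2: leaves = {4,5,6,7}. Remove smallest leaf 4, emit neighbor 9.
Step 3: leaves = {5,6,7}. Remove smallest leaf 5, emit neighbor 10.
Step 4: leaves = {6,7}. Remove smallest leaf 6, emit neighbor 10.
Step 5: leaves = {7,10}. Remove smallest leaf 7, emit neighbor 1.
Step 6: leaves = {1,10}. Remove smallest leaf 1, emit neighbor 8.
Step 7: leaves = {8,10}. Remove smallest leaf 8, emit neighbor 9.
Step 8: leaves = {9,10}. Remove smallest leaf 9, emit neighbor 3.
Done: 2 vertices remain (3, 10). Sequence = [3 9 10 10 1 8 9 3]

Answer: 3 9 10 10 1 8 9 3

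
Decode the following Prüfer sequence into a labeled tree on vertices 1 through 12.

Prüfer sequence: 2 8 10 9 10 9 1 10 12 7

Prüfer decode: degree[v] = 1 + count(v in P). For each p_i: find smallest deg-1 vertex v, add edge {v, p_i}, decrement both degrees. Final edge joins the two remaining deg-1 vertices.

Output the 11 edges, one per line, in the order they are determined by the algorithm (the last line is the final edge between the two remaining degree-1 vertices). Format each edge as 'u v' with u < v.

Answer: 2 3
2 8
4 10
5 9
6 10
8 9
1 9
1 10
10 12
7 11
7 12

Derivation:
Initial degrees: {1:2, 2:2, 3:1, 4:1, 5:1, 6:1, 7:2, 8:2, 9:3, 10:4, 11:1, 12:2}
Step 1: smallest deg-1 vertex = 3, p_1 = 2. Add edge {2,3}. Now deg[3]=0, deg[2]=1.
Step 2: smallest deg-1 vertex = 2, p_2 = 8. Add edge {2,8}. Now deg[2]=0, deg[8]=1.
Step 3: smallest deg-1 vertex = 4, p_3 = 10. Add edge {4,10}. Now deg[4]=0, deg[10]=3.
Step 4: smallest deg-1 vertex = 5, p_4 = 9. Add edge {5,9}. Now deg[5]=0, deg[9]=2.
Step 5: smallest deg-1 vertex = 6, p_5 = 10. Add edge {6,10}. Now deg[6]=0, deg[10]=2.
Step 6: smallest deg-1 vertex = 8, p_6 = 9. Add edge {8,9}. Now deg[8]=0, deg[9]=1.
Step 7: smallest deg-1 vertex = 9, p_7 = 1. Add edge {1,9}. Now deg[9]=0, deg[1]=1.
Step 8: smallest deg-1 vertex = 1, p_8 = 10. Add edge {1,10}. Now deg[1]=0, deg[10]=1.
Step 9: smallest deg-1 vertex = 10, p_9 = 12. Add edge {10,12}. Now deg[10]=0, deg[12]=1.
Step 10: smallest deg-1 vertex = 11, p_10 = 7. Add edge {7,11}. Now deg[11]=0, deg[7]=1.
Final: two remaining deg-1 vertices are 7, 12. Add edge {7,12}.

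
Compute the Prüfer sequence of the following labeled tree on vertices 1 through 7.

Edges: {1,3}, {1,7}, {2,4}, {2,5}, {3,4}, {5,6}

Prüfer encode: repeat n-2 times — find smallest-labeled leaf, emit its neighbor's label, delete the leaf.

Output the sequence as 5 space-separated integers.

Answer: 5 2 4 3 1

Derivation:
Step 1: leaves = {6,7}. Remove smallest leaf 6, emit neighbor 5.
Step 2: leaves = {5,7}. Remove smallest leaf 5, emit neighbor 2.
Step 3: leaves = {2,7}. Remove smallest leaf 2, emit neighbor 4.
Step 4: leaves = {4,7}. Remove smallest leaf 4, emit neighbor 3.
Step 5: leaves = {3,7}. Remove smallest leaf 3, emit neighbor 1.
Done: 2 vertices remain (1, 7). Sequence = [5 2 4 3 1]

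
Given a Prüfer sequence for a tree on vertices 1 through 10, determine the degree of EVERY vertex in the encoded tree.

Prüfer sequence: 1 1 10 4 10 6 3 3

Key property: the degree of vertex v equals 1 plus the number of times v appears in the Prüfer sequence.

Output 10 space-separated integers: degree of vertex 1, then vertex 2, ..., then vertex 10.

p_1 = 1: count[1] becomes 1
p_2 = 1: count[1] becomes 2
p_3 = 10: count[10] becomes 1
p_4 = 4: count[4] becomes 1
p_5 = 10: count[10] becomes 2
p_6 = 6: count[6] becomes 1
p_7 = 3: count[3] becomes 1
p_8 = 3: count[3] becomes 2
Degrees (1 + count): deg[1]=1+2=3, deg[2]=1+0=1, deg[3]=1+2=3, deg[4]=1+1=2, deg[5]=1+0=1, deg[6]=1+1=2, deg[7]=1+0=1, deg[8]=1+0=1, deg[9]=1+0=1, deg[10]=1+2=3

Answer: 3 1 3 2 1 2 1 1 1 3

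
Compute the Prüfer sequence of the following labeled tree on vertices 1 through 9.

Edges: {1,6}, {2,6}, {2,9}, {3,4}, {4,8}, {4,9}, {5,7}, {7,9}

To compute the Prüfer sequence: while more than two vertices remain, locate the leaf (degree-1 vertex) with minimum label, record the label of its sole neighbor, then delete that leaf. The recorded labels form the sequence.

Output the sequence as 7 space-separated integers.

Step 1: leaves = {1,3,5,8}. Remove smallest leaf 1, emit neighbor 6.
Step 2: leaves = {3,5,6,8}. Remove smallest leaf 3, emit neighbor 4.
Step 3: leaves = {5,6,8}. Remove smallest leaf 5, emit neighbor 7.
Step 4: leaves = {6,7,8}. Remove smallest leaf 6, emit neighbor 2.
Step 5: leaves = {2,7,8}. Remove smallest leaf 2, emit neighbor 9.
Step 6: leaves = {7,8}. Remove smallest leaf 7, emit neighbor 9.
Step 7: leaves = {8,9}. Remove smallest leaf 8, emit neighbor 4.
Done: 2 vertices remain (4, 9). Sequence = [6 4 7 2 9 9 4]

Answer: 6 4 7 2 9 9 4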